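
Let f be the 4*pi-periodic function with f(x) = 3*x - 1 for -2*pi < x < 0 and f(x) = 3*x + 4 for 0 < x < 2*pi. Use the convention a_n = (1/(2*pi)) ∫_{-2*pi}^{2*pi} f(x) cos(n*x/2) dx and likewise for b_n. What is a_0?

3

a_0 = (1/(2*pi)) ∫_{-2*pi}^{2*pi} f(x) dx = (1/(2*pi)) · (6*pi) = 3.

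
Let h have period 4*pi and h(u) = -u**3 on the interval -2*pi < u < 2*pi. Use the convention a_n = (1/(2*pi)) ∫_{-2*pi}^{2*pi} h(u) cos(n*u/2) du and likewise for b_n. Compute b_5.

b_5 = (1/(2*pi)) ∫_{-2*pi}^{2*pi} h(u) sin(5*u/2) du.
h is odd and sin(5*u/2) is odd, so the integrand is even and b_5 = 1/pi ∫_0^{2*pi} h(u) sin(5*u/2) du.
Integrating by parts three times (tabular method), an antiderivative of (-u**3) sin(5*u/2) is 2*u**3*cos(5*u/2)/5 - 12*u**2*sin(5*u/2)/25 - 48*u*cos(5*u/2)/125 + 96*sin(5*u/2)/625; evaluating from 0 to 2*pi: ∫_{0}^{2*pi} (-u**3) sin(5*u/2) du = (16*pi*(6 - 25*pi**2)/125) - (0) = 16*pi*(6 - 25*pi**2)/125.
Hence b_5 = (1/pi)·(16*pi*(6 - 25*pi**2)/125) = 96/125 - 16*pi**2/5.

96/125 - 16*pi**2/5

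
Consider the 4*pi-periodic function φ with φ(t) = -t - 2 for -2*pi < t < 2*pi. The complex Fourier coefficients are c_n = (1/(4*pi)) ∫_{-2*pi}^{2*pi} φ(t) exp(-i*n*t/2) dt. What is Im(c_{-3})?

-2/3

Since φ is real-valued, Im(c_{-3}) = -(1/(4*pi)) ∫_{-2*pi}^{2*pi} φ(t) sin(-3*t/2) dt = b_{3}/2.
Integrating by parts (boundary term plus one more integral), an antiderivative of (-t - 2) sin(-3*t/2) is -2*t*cos(3*t/2)/3 + 4*sin(3*t/2)/9 - 4*cos(3*t/2)/3; evaluating from -2*pi to 2*pi: ∫_{-2*pi}^{2*pi} (-t - 2) sin(-3*t/2) dt = (4/3 + 4*pi/3) - (4/3 - 4*pi/3) = 8*pi/3.
Hence Im(c_{-3}) = (-1/(4*pi))·(8*pi/3) = -2/3.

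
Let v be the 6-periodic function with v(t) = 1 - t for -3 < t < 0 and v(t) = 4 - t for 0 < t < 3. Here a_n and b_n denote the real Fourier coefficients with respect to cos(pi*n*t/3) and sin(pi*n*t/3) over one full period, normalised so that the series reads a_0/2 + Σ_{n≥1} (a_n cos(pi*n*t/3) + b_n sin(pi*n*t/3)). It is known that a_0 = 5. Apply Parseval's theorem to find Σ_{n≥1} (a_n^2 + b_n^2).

3/2

Parseval: a_0^2/2 + Σ_{n≥1} (a_n^2+b_n^2) = 1/3 ∫_{-3}^{3} v(t)^2 dt = 14.
Subtract a_0^2/2 = 25/2: Σ (a_n^2+b_n^2) = 3/2.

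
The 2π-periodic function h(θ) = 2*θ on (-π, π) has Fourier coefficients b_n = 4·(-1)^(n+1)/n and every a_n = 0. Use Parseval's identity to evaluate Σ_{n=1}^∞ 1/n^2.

Parseval: Σ b_n^2 = (1/π) ∫_{-π}^{π} h(θ)^2 dθ = 8*pi**2/3.
Σ b_n^2 = Σ 16/n^2, so Σ 1/n^2 = (8*pi**2/3)/16 = pi**2/6.

pi**2/6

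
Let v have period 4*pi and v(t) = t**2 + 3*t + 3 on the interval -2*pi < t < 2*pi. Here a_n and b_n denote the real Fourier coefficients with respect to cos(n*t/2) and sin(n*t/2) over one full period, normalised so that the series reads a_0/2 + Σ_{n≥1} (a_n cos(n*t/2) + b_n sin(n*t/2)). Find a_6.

4/9

a_6 = (1/(2*pi)) ∫_{-2*pi}^{2*pi} v(t) cos(3*t) dt.
Integrating by parts twice (tabular method), an antiderivative of (t**2 + 3*t + 3) cos(3*t) is t**2*sin(3*t)/3 + t*sin(3*t) + 2*t*cos(3*t)/9 + 25*sin(3*t)/27 + cos(3*t)/3; evaluating from -2*pi to 2*pi: ∫_{-2*pi}^{2*pi} (t**2 + 3*t + 3) cos(3*t) dt = (1/3 + 4*pi/9) - (1/3 - 4*pi/9) = 8*pi/9.
Hence a_6 = (1/(2*pi))·(8*pi/9) = 4/9.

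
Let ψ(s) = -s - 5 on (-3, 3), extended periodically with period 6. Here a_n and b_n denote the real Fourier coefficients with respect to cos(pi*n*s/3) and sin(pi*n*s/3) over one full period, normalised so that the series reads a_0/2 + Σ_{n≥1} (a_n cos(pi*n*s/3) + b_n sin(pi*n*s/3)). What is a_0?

a_0 = 1/3 ∫_{-3}^{3} ψ(s) ds = 1/3 · (-30) = -10.

-10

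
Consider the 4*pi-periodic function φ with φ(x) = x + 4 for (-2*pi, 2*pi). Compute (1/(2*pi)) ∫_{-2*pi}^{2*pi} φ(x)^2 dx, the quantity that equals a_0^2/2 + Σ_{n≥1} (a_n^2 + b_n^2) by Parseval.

8*pi**2/3 + 32

(1/(2*pi)) ∫_{-2*pi}^{2*pi} φ(x)^2 dx = (1/(2*pi)) · (16*pi*(pi**2 + 12)/3) = 8*pi**2/3 + 32.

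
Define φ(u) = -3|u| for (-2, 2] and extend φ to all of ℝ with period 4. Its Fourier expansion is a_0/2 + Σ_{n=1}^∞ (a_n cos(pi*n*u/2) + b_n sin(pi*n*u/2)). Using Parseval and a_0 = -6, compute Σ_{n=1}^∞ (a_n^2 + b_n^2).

Parseval: a_0^2/2 + Σ_{n≥1} (a_n^2+b_n^2) = 1/2 ∫_{-2}^{2} φ(u)^2 du = 24.
Subtract a_0^2/2 = 18: Σ (a_n^2+b_n^2) = 6.

6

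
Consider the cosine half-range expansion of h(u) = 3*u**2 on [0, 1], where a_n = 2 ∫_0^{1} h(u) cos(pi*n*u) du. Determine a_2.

3/pi**2

a_2 = 2 ∫_0^{1} (3*u**2) cos(2*pi*u) du.
Integrating by parts twice (tabular method), an antiderivative of (3*u**2) cos(2*pi*u) is 3*u**2*sin(2*pi*u)/(2*pi) + 3*u*cos(2*pi*u)/(2*pi**2) - 3*sin(2*pi*u)/(4*pi**3); evaluating from 0 to 1: ∫_{0}^{1} (3*u**2) cos(2*pi*u) du = (3/(2*pi**2)) - (0) = 3/(2*pi**2).
Hence a_2 = 2·(3/(2*pi**2)) = 3/pi**2.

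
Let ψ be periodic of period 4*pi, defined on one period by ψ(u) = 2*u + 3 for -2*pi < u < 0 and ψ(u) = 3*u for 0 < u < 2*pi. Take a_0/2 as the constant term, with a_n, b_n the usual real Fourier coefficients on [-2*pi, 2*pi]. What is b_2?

b_2 = (1/(2*pi)) ∫_{-2*pi}^{2*pi} ψ(u) sin(u) du.
Split the integral at the breakpoints.
Integrating by parts (boundary term plus one more integral), an antiderivative of (2*u + 3) sin(u) is -2*u*cos(u) + 2*sin(u) - 3*cos(u); evaluating from -2*pi to 0: ∫_{-2*pi}^{0} (2*u + 3) sin(u) du = (-3) - (-3 + 4*pi) = -4*pi.
Integrating by parts (boundary term plus one more integral), an antiderivative of (3*u) sin(u) is -3*u*cos(u) + 3*sin(u); evaluating from 0 to 2*pi: ∫_{0}^{2*pi} (3*u) sin(u) du = (-6*pi) - (0) = -6*pi.
Summing the pieces and multiplying by (1/(2*pi)) gives b_2 = -5.

-5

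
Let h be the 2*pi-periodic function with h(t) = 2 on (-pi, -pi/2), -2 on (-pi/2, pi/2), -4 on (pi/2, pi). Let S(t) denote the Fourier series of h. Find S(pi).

At t = pi the one-sided limits are h(pi^-) = -4 and h(pi^+) = 2.
By Dirichlet's theorem the series converges to their average, [(-4) + (2)]/2 = -1.

-1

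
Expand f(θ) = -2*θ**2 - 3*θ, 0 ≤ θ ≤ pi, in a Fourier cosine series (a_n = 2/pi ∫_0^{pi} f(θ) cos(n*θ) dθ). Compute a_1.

12/pi + 8

a_1 = 2/pi ∫_0^{pi} (-2*θ**2 - 3*θ) cos(θ) dθ.
Integrating by parts twice (tabular method), an antiderivative of (-2*θ**2 - 3*θ) cos(θ) is -2*θ**2*sin(θ) - 3*θ*sin(θ) - 4*θ*cos(θ) + 4*sin(θ) - 3*cos(θ); evaluating from 0 to pi: ∫_{0}^{pi} (-2*θ**2 - 3*θ) cos(θ) dθ = (3 + 4*pi) - (-3) = 6 + 4*pi.
Hence a_1 = (2/pi)·(6 + 4*pi) = 12/pi + 8.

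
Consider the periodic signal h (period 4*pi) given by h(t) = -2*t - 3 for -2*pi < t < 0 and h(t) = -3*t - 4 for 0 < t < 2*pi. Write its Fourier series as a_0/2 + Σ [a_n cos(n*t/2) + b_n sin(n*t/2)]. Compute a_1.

a_1 = (1/(2*pi)) ∫_{-2*pi}^{2*pi} h(t) cos(t/2) dt.
Split the integral at the breakpoints.
Integrating by parts (boundary term plus one more integral), an antiderivative of (-2*t - 3) cos(t/2) is -4*t*sin(t/2) - 6*sin(t/2) - 8*cos(t/2); evaluating from -2*pi to 0: ∫_{-2*pi}^{0} (-2*t - 3) cos(t/2) dt = (-8) - (8) = -16.
Integrating by parts (boundary term plus one more integral), an antiderivative of (-3*t - 4) cos(t/2) is -6*t*sin(t/2) - 8*sin(t/2) - 12*cos(t/2); evaluating from 0 to 2*pi: ∫_{0}^{2*pi} (-3*t - 4) cos(t/2) dt = (12) - (-12) = 24.
Summing the pieces and multiplying by (1/(2*pi)) gives a_1 = 4/pi.

4/pi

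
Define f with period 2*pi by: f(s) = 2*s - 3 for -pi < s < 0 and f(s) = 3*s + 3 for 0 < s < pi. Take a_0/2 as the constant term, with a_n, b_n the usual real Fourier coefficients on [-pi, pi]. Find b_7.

(12 + 5*pi)/(7*pi)

b_7 = 1/pi ∫_{-pi}^{pi} f(s) sin(7*s) ds.
Split the integral at the breakpoints.
Integrating by parts (boundary term plus one more integral), an antiderivative of (2*s - 3) sin(7*s) is -2*s*cos(7*s)/7 + 2*sin(7*s)/49 + 3*cos(7*s)/7; evaluating from -pi to 0: ∫_{-pi}^{0} (2*s - 3) sin(7*s) ds = (3/7) - (-2*pi/7 - 3/7) = 6/7 + 2*pi/7.
Integrating by parts (boundary term plus one more integral), an antiderivative of (3*s + 3) sin(7*s) is -3*s*cos(7*s)/7 + 3*sin(7*s)/49 - 3*cos(7*s)/7; evaluating from 0 to pi: ∫_{0}^{pi} (3*s + 3) sin(7*s) ds = (3/7 + 3*pi/7) - (-3/7) = 6/7 + 3*pi/7.
Summing the pieces and multiplying by (1/pi) gives b_7 = (12 + 5*pi)/(7*pi).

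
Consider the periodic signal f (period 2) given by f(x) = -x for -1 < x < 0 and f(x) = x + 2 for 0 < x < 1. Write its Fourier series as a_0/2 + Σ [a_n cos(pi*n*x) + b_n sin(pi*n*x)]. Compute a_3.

-4/(9*pi**2)

a_3 = ∫_{-1}^{1} f(x) cos(3*pi*x) dx.
Split the integral at the breakpoints.
Integrating by parts (boundary term plus one more integral), an antiderivative of (-x) cos(3*pi*x) is -x*sin(3*pi*x)/(3*pi) - cos(3*pi*x)/(9*pi**2); evaluating from -1 to 0: ∫_{-1}^{0} (-x) cos(3*pi*x) dx = (-1/(9*pi**2)) - (1/(9*pi**2)) = -2/(9*pi**2).
Integrating by parts (boundary term plus one more integral), an antiderivative of (x + 2) cos(3*pi*x) is x*sin(3*pi*x)/(3*pi) + 2*sin(3*pi*x)/(3*pi) + cos(3*pi*x)/(9*pi**2); evaluating from 0 to 1: ∫_{0}^{1} (x + 2) cos(3*pi*x) dx = (-1/(9*pi**2)) - (1/(9*pi**2)) = -2/(9*pi**2).
Summing the pieces gives a_3 = -4/(9*pi**2).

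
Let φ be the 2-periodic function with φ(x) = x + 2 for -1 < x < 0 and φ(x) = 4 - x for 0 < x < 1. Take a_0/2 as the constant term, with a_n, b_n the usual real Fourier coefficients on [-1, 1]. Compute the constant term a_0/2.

5/2

a_0 = ∫_{-1}^{1} φ(x) dx = 5.
So the constant term a_0/2 = 5/2.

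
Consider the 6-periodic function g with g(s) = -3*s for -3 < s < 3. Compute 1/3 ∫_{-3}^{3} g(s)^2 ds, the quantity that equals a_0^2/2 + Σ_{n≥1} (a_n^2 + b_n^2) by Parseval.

54

1/3 ∫_{-3}^{3} g(s)^2 ds = 1/3 · (162) = 54.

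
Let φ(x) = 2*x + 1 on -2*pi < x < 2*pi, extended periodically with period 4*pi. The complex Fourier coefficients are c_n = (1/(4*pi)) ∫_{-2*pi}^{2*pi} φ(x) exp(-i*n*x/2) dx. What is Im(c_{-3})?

Since φ is real-valued, Im(c_{-3}) = -(1/(4*pi)) ∫_{-2*pi}^{2*pi} φ(x) sin(-3*x/2) dx = b_{3}/2.
Integrating by parts (boundary term plus one more integral), an antiderivative of (2*x + 1) sin(-3*x/2) is 4*x*cos(3*x/2)/3 - 8*sin(3*x/2)/9 + 2*cos(3*x/2)/3; evaluating from -2*pi to 2*pi: ∫_{-2*pi}^{2*pi} (2*x + 1) sin(-3*x/2) dx = (-8*pi/3 - 2/3) - (-2/3 + 8*pi/3) = -16*pi/3.
Hence Im(c_{-3}) = (-1/(4*pi))·(-16*pi/3) = 4/3.

4/3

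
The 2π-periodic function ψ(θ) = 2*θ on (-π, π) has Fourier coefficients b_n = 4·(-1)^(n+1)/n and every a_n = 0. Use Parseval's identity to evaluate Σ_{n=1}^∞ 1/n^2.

Parseval: Σ b_n^2 = (1/π) ∫_{-π}^{π} ψ(θ)^2 dθ = 8*pi**2/3.
Σ b_n^2 = Σ 16/n^2, so Σ 1/n^2 = (8*pi**2/3)/16 = pi**2/6.

pi**2/6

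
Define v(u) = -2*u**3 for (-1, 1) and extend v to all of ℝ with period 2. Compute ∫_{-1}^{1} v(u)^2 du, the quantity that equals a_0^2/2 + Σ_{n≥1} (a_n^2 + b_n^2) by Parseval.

∫_{-1}^{1} v(u)^2 du = 8/7.

8/7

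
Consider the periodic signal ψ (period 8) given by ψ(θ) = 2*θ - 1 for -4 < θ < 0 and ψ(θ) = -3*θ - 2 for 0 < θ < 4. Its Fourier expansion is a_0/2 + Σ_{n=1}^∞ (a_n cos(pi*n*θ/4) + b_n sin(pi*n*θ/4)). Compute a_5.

a_5 = 1/4 ∫_{-4}^{4} ψ(θ) cos(5*pi*θ/4) dθ.
Split the integral at the breakpoints.
Integrating by parts (boundary term plus one more integral), an antiderivative of (2*θ - 1) cos(5*pi*θ/4) is 8*θ*sin(5*pi*θ/4)/(5*pi) - 4*sin(5*pi*θ/4)/(5*pi) + 32*cos(5*pi*θ/4)/(25*pi**2); evaluating from -4 to 0: ∫_{-4}^{0} (2*θ - 1) cos(5*pi*θ/4) dθ = (32/(25*pi**2)) - (-32/(25*pi**2)) = 64/(25*pi**2).
Integrating by parts (boundary term plus one more integral), an antiderivative of (-3*θ - 2) cos(5*pi*θ/4) is -12*θ*sin(5*pi*θ/4)/(5*pi) - 8*sin(5*pi*θ/4)/(5*pi) - 48*cos(5*pi*θ/4)/(25*pi**2); evaluating from 0 to 4: ∫_{0}^{4} (-3*θ - 2) cos(5*pi*θ/4) dθ = (48/(25*pi**2)) - (-48/(25*pi**2)) = 96/(25*pi**2).
Summing the pieces and multiplying by (1/4) gives a_5 = 8/(5*pi**2).

8/(5*pi**2)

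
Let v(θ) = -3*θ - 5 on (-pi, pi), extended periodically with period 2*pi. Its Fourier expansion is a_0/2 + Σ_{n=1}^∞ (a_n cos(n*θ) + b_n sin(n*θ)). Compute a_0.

-10

a_0 = 1/pi ∫_{-pi}^{pi} v(θ) dθ = 1/pi · (-10*pi) = -10.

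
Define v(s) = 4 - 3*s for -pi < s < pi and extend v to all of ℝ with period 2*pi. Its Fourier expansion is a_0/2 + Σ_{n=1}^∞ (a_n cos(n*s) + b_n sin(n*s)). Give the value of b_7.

b_7 = 1/pi ∫_{-pi}^{pi} v(s) sin(7*s) ds.
Integrating by parts (boundary term plus one more integral), an antiderivative of (4 - 3*s) sin(7*s) is 3*s*cos(7*s)/7 - 3*sin(7*s)/49 - 4*cos(7*s)/7; evaluating from -pi to pi: ∫_{-pi}^{pi} (4 - 3*s) sin(7*s) ds = (4/7 - 3*pi/7) - (4/7 + 3*pi/7) = -6*pi/7.
Hence b_7 = (1/pi)·(-6*pi/7) = -6/7.

-6/7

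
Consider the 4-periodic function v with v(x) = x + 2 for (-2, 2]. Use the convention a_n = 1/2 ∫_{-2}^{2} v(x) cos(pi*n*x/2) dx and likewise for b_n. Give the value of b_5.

4/(5*pi)

b_5 = 1/2 ∫_{-2}^{2} v(x) sin(5*pi*x/2) dx.
Integrating by parts (boundary term plus one more integral), an antiderivative of (x + 2) sin(5*pi*x/2) is -2*x*cos(5*pi*x/2)/(5*pi) + 4*sin(5*pi*x/2)/(25*pi**2) - 4*cos(5*pi*x/2)/(5*pi); evaluating from -2 to 2: ∫_{-2}^{2} (x + 2) sin(5*pi*x/2) dx = (8/(5*pi)) - (0) = 8/(5*pi).
Hence b_5 = (1/2)·(8/(5*pi)) = 4/(5*pi).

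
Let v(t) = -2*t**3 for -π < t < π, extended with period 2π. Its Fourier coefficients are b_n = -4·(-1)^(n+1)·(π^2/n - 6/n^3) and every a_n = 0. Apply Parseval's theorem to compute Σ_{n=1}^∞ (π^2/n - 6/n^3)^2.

pi**6/14

Parseval: Σ b_n^2 = (1/π) ∫_{-π}^{π} v(t)^2 dt = 8*pi**6/7.
b_n^2 = 16·(π^2/n - 6/n^3)^2, so the sum equals (8*pi**6/7)/16 = pi**6/14.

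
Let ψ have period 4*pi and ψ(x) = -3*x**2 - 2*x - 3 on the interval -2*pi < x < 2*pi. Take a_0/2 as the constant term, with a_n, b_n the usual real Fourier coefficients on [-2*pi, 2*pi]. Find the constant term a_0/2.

a_0 = (1/(2*pi)) ∫_{-2*pi}^{2*pi} ψ(x) dx = (1/(2*pi)) · (-16*pi**3 - 12*pi) = -8*pi**2 - 6.
So the constant term a_0/2 = -4*pi**2 - 3.

-4*pi**2 - 3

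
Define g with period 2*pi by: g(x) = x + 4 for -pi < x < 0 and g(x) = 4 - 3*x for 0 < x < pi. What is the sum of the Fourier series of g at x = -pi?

x = -pi differs from x = pi by -1 full period(s), and the series is 2*pi-periodic.
At x = pi the one-sided limits are g(pi^-) = 4 - 3*pi and g(pi^+) = 4 - pi.
By Dirichlet's theorem the series converges to their average, [(4 - 3*pi) + (4 - pi)]/2 = 4 - 2*pi.

4 - 2*pi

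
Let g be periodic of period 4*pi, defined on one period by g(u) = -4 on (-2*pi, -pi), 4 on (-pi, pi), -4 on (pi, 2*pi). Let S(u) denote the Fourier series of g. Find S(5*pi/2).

-4

u = 5*pi/2 differs from u = -3*pi/2 by 1 full period(s), and the series is 4*pi-periodic.
g is continuous at u = -3*pi/2 with value -4, so the series converges to -4 there.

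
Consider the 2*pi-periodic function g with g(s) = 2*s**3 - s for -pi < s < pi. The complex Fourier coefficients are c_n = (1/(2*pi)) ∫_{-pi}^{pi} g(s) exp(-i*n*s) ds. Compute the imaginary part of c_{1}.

Since g is real-valued, Im(c_{1}) = -(1/(2*pi)) ∫_{-pi}^{pi} g(s) sin(s) ds = -b_{1}/2.
g is odd and sin(s) is odd, so the integrand is even: ∫_{-pi}^{pi} g(s) sin(s) ds = 2∫_0^{pi} g(s) sin(s) ds.
Integrating by parts three times (tabular method), an antiderivative of (2*s**3 - s) sin(s) is -2*s**3*cos(s) + 6*s**2*sin(s) + 13*s*cos(s) - 13*sin(s); evaluating from 0 to pi: ∫_{0}^{pi} (2*s**3 - s) sin(s) ds = (pi*(-13 + 2*pi**2)) - (0) = pi*(-13 + 2*pi**2).
So ∫_{-pi}^{pi} g(s) sin(s) ds = -26*pi + 4*pi**3.
Hence Im(c_{1}) = (-1/(2*pi))·(-26*pi + 4*pi**3) = 13 - 2*pi**2.

13 - 2*pi**2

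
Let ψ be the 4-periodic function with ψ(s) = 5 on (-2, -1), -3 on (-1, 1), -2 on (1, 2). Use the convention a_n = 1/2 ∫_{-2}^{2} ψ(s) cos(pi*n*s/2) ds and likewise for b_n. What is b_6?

7/(3*pi)

b_6 = 1/2 ∫_{-2}^{2} ψ(s) sin(3*pi*s) ds.
Split the integral at the breakpoints.
Directly, an antiderivative of (5) sin(3*pi*s) is -5*cos(3*pi*s)/(3*pi); evaluating from -2 to -1: ∫_{-2}^{-1} (5) sin(3*pi*s) ds = (5/(3*pi)) - (-5/(3*pi)) = 10/(3*pi).
Directly, an antiderivative of (-3) sin(3*pi*s) is cos(3*pi*s)/pi; evaluating from -1 to 1: ∫_{-1}^{1} (-3) sin(3*pi*s) ds = (-1/pi) - (-1/pi) = 0.
Directly, an antiderivative of (-2) sin(3*pi*s) is 2*cos(3*pi*s)/(3*pi); evaluating from 1 to 2: ∫_{1}^{2} (-2) sin(3*pi*s) ds = (2/(3*pi)) - (-2/(3*pi)) = 4/(3*pi).
Summing the pieces and multiplying by (1/2) gives b_6 = 7/(3*pi).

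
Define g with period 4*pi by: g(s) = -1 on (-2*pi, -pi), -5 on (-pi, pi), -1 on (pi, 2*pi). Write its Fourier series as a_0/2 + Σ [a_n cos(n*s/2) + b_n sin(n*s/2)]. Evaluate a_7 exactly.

8/(7*pi)

a_7 = (1/(2*pi)) ∫_{-2*pi}^{2*pi} g(s) cos(7*s/2) ds.
g is even and cos(7*s/2) is even, so the integrand is even and a_7 = 1/pi ∫_0^{2*pi} g(s) cos(7*s/2) ds.
Split the integral at the breakpoints.
Directly, an antiderivative of (-5) cos(7*s/2) is -10*sin(7*s/2)/7; evaluating from 0 to pi: ∫_{0}^{pi} (-5) cos(7*s/2) ds = (10/7) - (0) = 10/7.
Directly, an antiderivative of (-1) cos(7*s/2) is -2*sin(7*s/2)/7; evaluating from pi to 2*pi: ∫_{pi}^{2*pi} (-1) cos(7*s/2) ds = (0) - (2/7) = -2/7.
Summing the pieces and multiplying by (1/pi) gives a_7 = 8/(7*pi).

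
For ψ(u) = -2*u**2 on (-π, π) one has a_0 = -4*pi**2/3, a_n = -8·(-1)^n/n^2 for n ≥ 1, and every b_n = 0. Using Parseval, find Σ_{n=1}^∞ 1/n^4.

pi**4/90

Parseval: a_0^2/2 + Σ a_n^2 = (1/π) ∫_{-π}^{π} ψ(u)^2 du = 8*pi**4/5.
Subtract a_0^2/2 = 8*pi**4/9: Σ a_n^2 = 32*pi**4/45.
Since a_n^2 = 64/n^4, Σ 1/n^4 = pi**4/90.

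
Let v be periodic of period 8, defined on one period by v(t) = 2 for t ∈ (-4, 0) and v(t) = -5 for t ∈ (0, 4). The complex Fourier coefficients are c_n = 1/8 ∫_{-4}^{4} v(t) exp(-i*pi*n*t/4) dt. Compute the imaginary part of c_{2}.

0

Since v is real-valued, Im(c_{2}) = -1/8 ∫_{-4}^{4} v(t) sin(pi*t/2) dt = -b_{2}/2.
Split the integral at the breakpoints.
Directly, an antiderivative of (2) sin(pi*t/2) is -4*cos(pi*t/2)/pi; evaluating from -4 to 0: ∫_{-4}^{0} (2) sin(pi*t/2) dt = (-4/pi) - (-4/pi) = 0.
Directly, an antiderivative of (-5) sin(pi*t/2) is 10*cos(pi*t/2)/pi; evaluating from 0 to 4: ∫_{0}^{4} (-5) sin(pi*t/2) dt = (10/pi) - (10/pi) = 0.
So ∫_{-4}^{4} v(t) sin(pi*t/2) dt = 0.
Hence Im(c_{2}) = (-1/8)·(0) = 0.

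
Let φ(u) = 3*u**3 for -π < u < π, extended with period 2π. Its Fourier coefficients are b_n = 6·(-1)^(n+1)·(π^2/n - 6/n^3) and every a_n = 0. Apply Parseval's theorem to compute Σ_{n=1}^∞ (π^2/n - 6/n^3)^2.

Parseval: Σ b_n^2 = (1/π) ∫_{-π}^{π} φ(u)^2 du = 18*pi**6/7.
b_n^2 = 36·(π^2/n - 6/n^3)^2, so the sum equals (18*pi**6/7)/36 = pi**6/14.

pi**6/14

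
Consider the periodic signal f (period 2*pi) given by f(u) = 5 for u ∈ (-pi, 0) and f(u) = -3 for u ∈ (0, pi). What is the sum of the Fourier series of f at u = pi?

1

At u = pi the one-sided limits are f(pi^-) = -3 and f(pi^+) = 5.
By Dirichlet's theorem the series converges to their average, [(-3) + (5)]/2 = 1.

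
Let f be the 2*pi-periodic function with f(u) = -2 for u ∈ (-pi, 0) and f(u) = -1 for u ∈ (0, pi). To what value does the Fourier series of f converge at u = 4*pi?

-3/2

u = 4*pi differs from u = 0 by 2 full period(s), and the series is 2*pi-periodic.
At u = 0 the one-sided limits are f(0^-) = -2 and f(0^+) = -1.
By Dirichlet's theorem the series converges to their average, [(-2) + (-1)]/2 = -3/2.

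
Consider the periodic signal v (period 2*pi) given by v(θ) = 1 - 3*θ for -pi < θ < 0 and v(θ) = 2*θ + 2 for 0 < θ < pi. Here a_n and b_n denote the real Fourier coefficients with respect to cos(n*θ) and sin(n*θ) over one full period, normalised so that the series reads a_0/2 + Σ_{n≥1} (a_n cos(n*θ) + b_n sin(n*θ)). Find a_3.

-10/(9*pi)

a_3 = 1/pi ∫_{-pi}^{pi} v(θ) cos(3*θ) dθ.
Split the integral at the breakpoints.
Integrating by parts (boundary term plus one more integral), an antiderivative of (1 - 3*θ) cos(3*θ) is -θ*sin(3*θ) + sin(3*θ)/3 - cos(3*θ)/3; evaluating from -pi to 0: ∫_{-pi}^{0} (1 - 3*θ) cos(3*θ) dθ = (-1/3) - (1/3) = -2/3.
Integrating by parts (boundary term plus one more integral), an antiderivative of (2*θ + 2) cos(3*θ) is 2*θ*sin(3*θ)/3 + 2*sin(3*θ)/3 + 2*cos(3*θ)/9; evaluating from 0 to pi: ∫_{0}^{pi} (2*θ + 2) cos(3*θ) dθ = (-2/9) - (2/9) = -4/9.
Summing the pieces and multiplying by (1/pi) gives a_3 = -10/(9*pi).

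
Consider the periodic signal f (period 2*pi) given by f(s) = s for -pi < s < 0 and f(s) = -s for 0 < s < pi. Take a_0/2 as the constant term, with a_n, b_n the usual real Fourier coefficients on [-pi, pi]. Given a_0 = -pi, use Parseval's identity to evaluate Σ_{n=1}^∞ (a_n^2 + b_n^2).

pi**2/6

Parseval: a_0^2/2 + Σ_{n≥1} (a_n^2+b_n^2) = 1/pi ∫_{-pi}^{pi} f(s)^2 ds = 2*pi**2/3.
Subtract a_0^2/2 = pi**2/2: Σ (a_n^2+b_n^2) = pi**2/6.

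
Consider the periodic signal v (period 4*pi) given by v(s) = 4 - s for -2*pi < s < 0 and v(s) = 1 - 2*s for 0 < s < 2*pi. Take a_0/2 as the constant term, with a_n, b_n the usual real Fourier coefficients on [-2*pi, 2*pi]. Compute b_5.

b_5 = (1/(2*pi)) ∫_{-2*pi}^{2*pi} v(s) sin(5*s/2) ds.
Split the integral at the breakpoints.
Integrating by parts (boundary term plus one more integral), an antiderivative of (4 - s) sin(5*s/2) is 2*s*cos(5*s/2)/5 - 4*sin(5*s/2)/25 - 8*cos(5*s/2)/5; evaluating from -2*pi to 0: ∫_{-2*pi}^{0} (4 - s) sin(5*s/2) ds = (-8/5) - (8/5 + 4*pi/5) = -16/5 - 4*pi/5.
Integrating by parts (boundary term plus one more integral), an antiderivative of (1 - 2*s) sin(5*s/2) is 4*s*cos(5*s/2)/5 - 8*sin(5*s/2)/25 - 2*cos(5*s/2)/5; evaluating from 0 to 2*pi: ∫_{0}^{2*pi} (1 - 2*s) sin(5*s/2) ds = (2/5 - 8*pi/5) - (-2/5) = 4/5 - 8*pi/5.
Summing the pieces and multiplying by (1/(2*pi)) gives b_5 = 6*(-pi - 1)/(5*pi).

6*(-pi - 1)/(5*pi)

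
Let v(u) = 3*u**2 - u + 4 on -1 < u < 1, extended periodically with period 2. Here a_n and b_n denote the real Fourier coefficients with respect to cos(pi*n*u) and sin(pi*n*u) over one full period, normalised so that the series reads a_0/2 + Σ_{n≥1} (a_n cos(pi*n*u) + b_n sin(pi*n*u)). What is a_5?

-12/(25*pi**2)

a_5 = ∫_{-1}^{1} v(u) cos(5*pi*u) du.
Integrating by parts twice (tabular method), an antiderivative of (3*u**2 - u + 4) cos(5*pi*u) is 3*u**2*sin(5*pi*u)/(5*pi) - u*sin(5*pi*u)/(5*pi) + 6*u*cos(5*pi*u)/(25*pi**2) - 6*sin(5*pi*u)/(125*pi**3) + 4*sin(5*pi*u)/(5*pi) - cos(5*pi*u)/(25*pi**2); evaluating from -1 to 1: ∫_{-1}^{1} (3*u**2 - u + 4) cos(5*pi*u) du = (-1/(5*pi**2)) - (7/(25*pi**2)) = -12/(25*pi**2).
Hence a_5 = -12/(25*pi**2).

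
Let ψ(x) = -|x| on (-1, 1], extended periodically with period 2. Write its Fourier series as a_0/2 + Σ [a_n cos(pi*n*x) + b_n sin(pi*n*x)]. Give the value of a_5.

4/(25*pi**2)

a_5 = ∫_{-1}^{1} ψ(x) cos(5*pi*x) dx.
ψ is even and cos(5*pi*x) is even, so the integrand is even and a_5 = 2 ∫_0^{1} ψ(x) cos(5*pi*x) dx.
Integrating by parts (boundary term plus one more integral), an antiderivative of (-x) cos(5*pi*x) is -x*sin(5*pi*x)/(5*pi) - cos(5*pi*x)/(25*pi**2); evaluating from 0 to 1: ∫_{0}^{1} (-x) cos(5*pi*x) dx = (1/(25*pi**2)) - (-1/(25*pi**2)) = 2/(25*pi**2).
Hence a_5 = 2·(2/(25*pi**2)) = 4/(25*pi**2).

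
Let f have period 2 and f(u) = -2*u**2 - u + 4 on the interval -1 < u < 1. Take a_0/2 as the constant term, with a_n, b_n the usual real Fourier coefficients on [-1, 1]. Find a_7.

a_7 = ∫_{-1}^{1} f(u) cos(7*pi*u) du.
Integrating by parts twice (tabular method), an antiderivative of (-2*u**2 - u + 4) cos(7*pi*u) is -2*u**2*sin(7*pi*u)/(7*pi) - u*sin(7*pi*u)/(7*pi) - 4*u*cos(7*pi*u)/(49*pi**2) + 4*sin(7*pi*u)/(343*pi**3) + 4*sin(7*pi*u)/(7*pi) - cos(7*pi*u)/(49*pi**2); evaluating from -1 to 1: ∫_{-1}^{1} (-2*u**2 - u + 4) cos(7*pi*u) du = (5/(49*pi**2)) - (-3/(49*pi**2)) = 8/(49*pi**2).
Hence a_7 = 8/(49*pi**2).

8/(49*pi**2)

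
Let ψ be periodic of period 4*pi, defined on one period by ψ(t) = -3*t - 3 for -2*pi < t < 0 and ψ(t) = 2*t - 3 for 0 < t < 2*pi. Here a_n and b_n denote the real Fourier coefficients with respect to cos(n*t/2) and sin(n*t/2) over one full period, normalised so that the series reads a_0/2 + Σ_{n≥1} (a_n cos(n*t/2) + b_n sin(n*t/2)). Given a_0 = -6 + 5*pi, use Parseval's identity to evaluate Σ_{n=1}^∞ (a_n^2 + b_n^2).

29*pi**2/6

Parseval: a_0^2/2 + Σ_{n≥1} (a_n^2+b_n^2) = (1/(2*pi)) ∫_{-2*pi}^{2*pi} ψ(t)^2 dt = -30*pi + 18 + 52*pi**2/3.
Subtract a_0^2/2 = (6 - 5*pi)**2/2: Σ (a_n^2+b_n^2) = 29*pi**2/6.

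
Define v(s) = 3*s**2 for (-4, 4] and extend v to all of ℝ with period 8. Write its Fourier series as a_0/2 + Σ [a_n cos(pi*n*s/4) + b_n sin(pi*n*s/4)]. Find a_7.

a_7 = 1/4 ∫_{-4}^{4} v(s) cos(7*pi*s/4) ds.
v is even and cos(7*pi*s/4) is even, so the integrand is even and a_7 = 1/2 ∫_0^{4} v(s) cos(7*pi*s/4) ds.
Integrating by parts twice (tabular method), an antiderivative of (3*s**2) cos(7*pi*s/4) is 12*s**2*sin(7*pi*s/4)/(7*pi) + 96*s*cos(7*pi*s/4)/(49*pi**2) - 384*sin(7*pi*s/4)/(343*pi**3); evaluating from 0 to 4: ∫_{0}^{4} (3*s**2) cos(7*pi*s/4) ds = (-384/(49*pi**2)) - (0) = -384/(49*pi**2).
Hence a_7 = (1/2)·(-384/(49*pi**2)) = -192/(49*pi**2).

-192/(49*pi**2)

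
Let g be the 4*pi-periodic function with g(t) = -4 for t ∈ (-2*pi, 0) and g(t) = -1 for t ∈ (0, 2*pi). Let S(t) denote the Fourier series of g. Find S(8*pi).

t = 8*pi differs from t = 0 by 2 full period(s), and the series is 4*pi-periodic.
At t = 0 the one-sided limits are g(0^-) = -4 and g(0^+) = -1.
By Dirichlet's theorem the series converges to their average, [(-4) + (-1)]/2 = -5/2.

-5/2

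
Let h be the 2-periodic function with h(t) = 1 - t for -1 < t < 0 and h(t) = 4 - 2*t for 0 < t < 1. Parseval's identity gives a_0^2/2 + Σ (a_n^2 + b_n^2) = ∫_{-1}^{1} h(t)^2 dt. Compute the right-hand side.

∫_{-1}^{1} h(t)^2 dt = 35/3.

35/3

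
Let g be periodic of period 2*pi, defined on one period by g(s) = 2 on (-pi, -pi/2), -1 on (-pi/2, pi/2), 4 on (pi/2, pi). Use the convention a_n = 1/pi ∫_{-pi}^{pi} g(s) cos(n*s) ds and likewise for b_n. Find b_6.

-2/(3*pi)

b_6 = 1/pi ∫_{-pi}^{pi} g(s) sin(6*s) ds.
Split the integral at the breakpoints.
Directly, an antiderivative of (2) sin(6*s) is -cos(6*s)/3; evaluating from -pi to -pi/2: ∫_{-pi}^{-pi/2} (2) sin(6*s) ds = (1/3) - (-1/3) = 2/3.
Directly, an antiderivative of (-1) sin(6*s) is cos(6*s)/6; evaluating from -pi/2 to pi/2: ∫_{-pi/2}^{pi/2} (-1) sin(6*s) ds = (-1/6) - (-1/6) = 0.
Directly, an antiderivative of (4) sin(6*s) is -2*cos(6*s)/3; evaluating from pi/2 to pi: ∫_{pi/2}^{pi} (4) sin(6*s) ds = (-2/3) - (2/3) = -4/3.
Summing the pieces and multiplying by (1/pi) gives b_6 = -2/(3*pi).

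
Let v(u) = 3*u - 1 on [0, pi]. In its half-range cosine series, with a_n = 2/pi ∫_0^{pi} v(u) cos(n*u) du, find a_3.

-4/(3*pi)

a_3 = 2/pi ∫_0^{pi} (3*u - 1) cos(3*u) du.
Integrating by parts (boundary term plus one more integral), an antiderivative of (3*u - 1) cos(3*u) is u*sin(3*u) - sin(3*u)/3 + cos(3*u)/3; evaluating from 0 to pi: ∫_{0}^{pi} (3*u - 1) cos(3*u) du = (-1/3) - (1/3) = -2/3.
Hence a_3 = (2/pi)·(-2/3) = -4/(3*pi).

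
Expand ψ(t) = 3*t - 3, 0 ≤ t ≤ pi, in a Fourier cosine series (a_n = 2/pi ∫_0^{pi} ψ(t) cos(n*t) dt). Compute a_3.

-4/(3*pi)

a_3 = 2/pi ∫_0^{pi} (3*t - 3) cos(3*t) dt.
Integrating by parts (boundary term plus one more integral), an antiderivative of (3*t - 3) cos(3*t) is t*sin(3*t) - sin(3*t) + cos(3*t)/3; evaluating from 0 to pi: ∫_{0}^{pi} (3*t - 3) cos(3*t) dt = (-1/3) - (1/3) = -2/3.
Hence a_3 = (2/pi)·(-2/3) = -4/(3*pi).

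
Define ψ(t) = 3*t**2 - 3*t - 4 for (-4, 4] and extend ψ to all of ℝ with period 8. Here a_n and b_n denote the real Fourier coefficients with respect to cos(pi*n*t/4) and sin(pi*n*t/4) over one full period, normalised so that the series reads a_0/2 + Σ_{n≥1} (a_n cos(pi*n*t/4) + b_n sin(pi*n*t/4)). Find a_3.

a_3 = 1/4 ∫_{-4}^{4} ψ(t) cos(3*pi*t/4) dt.
Integrating by parts twice (tabular method), an antiderivative of (3*t**2 - 3*t - 4) cos(3*pi*t/4) is 4*t**2*sin(3*pi*t/4)/pi - 4*t*sin(3*pi*t/4)/pi + 32*t*cos(3*pi*t/4)/(3*pi**2) - 16*sin(3*pi*t/4)/(3*pi) - 128*sin(3*pi*t/4)/(9*pi**3) - 16*cos(3*pi*t/4)/(3*pi**2); evaluating from -4 to 4: ∫_{-4}^{4} (3*t**2 - 3*t - 4) cos(3*pi*t/4) dt = (-112/(3*pi**2)) - (48/pi**2) = -256/(3*pi**2).
Hence a_3 = (1/4)·(-256/(3*pi**2)) = -64/(3*pi**2).

-64/(3*pi**2)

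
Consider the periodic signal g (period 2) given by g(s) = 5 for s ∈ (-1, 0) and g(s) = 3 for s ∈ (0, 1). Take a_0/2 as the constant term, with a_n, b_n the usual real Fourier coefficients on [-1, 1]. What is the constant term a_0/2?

4

a_0 = ∫_{-1}^{1} g(s) ds = 8.
So the constant term a_0/2 = 4.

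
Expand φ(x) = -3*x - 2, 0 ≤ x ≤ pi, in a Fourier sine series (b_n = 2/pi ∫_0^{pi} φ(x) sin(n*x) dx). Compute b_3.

b_3 = 2/pi ∫_0^{pi} (-3*x - 2) sin(3*x) dx.
Integrating by parts (boundary term plus one more integral), an antiderivative of (-3*x - 2) sin(3*x) is x*cos(3*x) - sin(3*x)/3 + 2*cos(3*x)/3; evaluating from 0 to pi: ∫_{0}^{pi} (-3*x - 2) sin(3*x) dx = (-pi - 2/3) - (2/3) = -pi - 4/3.
Hence b_3 = (2/pi)·(-pi - 4/3) = -2 - 8/(3*pi).

-2 - 8/(3*pi)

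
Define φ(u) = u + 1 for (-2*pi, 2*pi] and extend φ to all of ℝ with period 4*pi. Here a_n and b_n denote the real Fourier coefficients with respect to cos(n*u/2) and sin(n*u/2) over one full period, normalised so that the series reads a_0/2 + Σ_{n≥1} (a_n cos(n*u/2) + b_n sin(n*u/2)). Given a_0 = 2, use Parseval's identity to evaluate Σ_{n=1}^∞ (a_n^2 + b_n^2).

Parseval: a_0^2/2 + Σ_{n≥1} (a_n^2+b_n^2) = (1/(2*pi)) ∫_{-2*pi}^{2*pi} φ(u)^2 du = 2 + 8*pi**2/3.
Subtract a_0^2/2 = 2: Σ (a_n^2+b_n^2) = 8*pi**2/3.

8*pi**2/3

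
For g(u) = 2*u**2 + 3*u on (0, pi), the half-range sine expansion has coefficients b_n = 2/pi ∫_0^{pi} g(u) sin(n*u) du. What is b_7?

2*(-8 + 147*pi + 98*pi**2)/(343*pi)

b_7 = 2/pi ∫_0^{pi} (2*u**2 + 3*u) sin(7*u) du.
Integrating by parts twice (tabular method), an antiderivative of (2*u**2 + 3*u) sin(7*u) is -2*u**2*cos(7*u)/7 + 4*u*sin(7*u)/49 - 3*u*cos(7*u)/7 + 3*sin(7*u)/49 + 4*cos(7*u)/343; evaluating from 0 to pi: ∫_{0}^{pi} (2*u**2 + 3*u) sin(7*u) du = (-4/343 + 3*pi/7 + 2*pi**2/7) - (4/343) = -8/343 + 3*pi/7 + 2*pi**2/7.
Hence b_7 = (2/pi)·(-8/343 + 3*pi/7 + 2*pi**2/7) = 2*(-8 + 147*pi + 98*pi**2)/(343*pi).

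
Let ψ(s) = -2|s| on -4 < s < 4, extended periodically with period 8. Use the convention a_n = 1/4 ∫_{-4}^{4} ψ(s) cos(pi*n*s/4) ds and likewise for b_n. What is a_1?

32/pi**2

a_1 = 1/4 ∫_{-4}^{4} ψ(s) cos(pi*s/4) ds.
ψ is even and cos(pi*s/4) is even, so the integrand is even and a_1 = 1/2 ∫_0^{4} ψ(s) cos(pi*s/4) ds.
Integrating by parts (boundary term plus one more integral), an antiderivative of (-2*s) cos(pi*s/4) is -8*s*sin(pi*s/4)/pi - 32*cos(pi*s/4)/pi**2; evaluating from 0 to 4: ∫_{0}^{4} (-2*s) cos(pi*s/4) ds = (32/pi**2) - (-32/pi**2) = 64/pi**2.
Hence a_1 = (1/2)·(64/pi**2) = 32/pi**2.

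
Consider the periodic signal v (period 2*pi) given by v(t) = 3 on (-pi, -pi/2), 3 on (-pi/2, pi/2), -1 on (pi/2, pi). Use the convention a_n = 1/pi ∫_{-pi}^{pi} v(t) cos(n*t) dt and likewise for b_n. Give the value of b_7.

-4/(7*pi)

b_7 = 1/pi ∫_{-pi}^{pi} v(t) sin(7*t) dt.
Split the integral at the breakpoints.
Directly, an antiderivative of (3) sin(7*t) is -3*cos(7*t)/7; evaluating from -pi to -pi/2: ∫_{-pi}^{-pi/2} (3) sin(7*t) dt = (0) - (3/7) = -3/7.
Directly, an antiderivative of (3) sin(7*t) is -3*cos(7*t)/7; evaluating from -pi/2 to pi/2: ∫_{-pi/2}^{pi/2} (3) sin(7*t) dt = (0) - (0) = 0.
Directly, an antiderivative of (-1) sin(7*t) is cos(7*t)/7; evaluating from pi/2 to pi: ∫_{pi/2}^{pi} (-1) sin(7*t) dt = (-1/7) - (0) = -1/7.
Summing the pieces and multiplying by (1/pi) gives b_7 = -4/(7*pi).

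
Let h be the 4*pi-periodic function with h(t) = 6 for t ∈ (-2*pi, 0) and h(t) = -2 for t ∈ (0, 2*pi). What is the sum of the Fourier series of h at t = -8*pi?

2

t = -8*pi differs from t = 0 by -2 full period(s), and the series is 4*pi-periodic.
At t = 0 the one-sided limits are h(0^-) = 6 and h(0^+) = -2.
By Dirichlet's theorem the series converges to their average, [(6) + (-2)]/2 = 2.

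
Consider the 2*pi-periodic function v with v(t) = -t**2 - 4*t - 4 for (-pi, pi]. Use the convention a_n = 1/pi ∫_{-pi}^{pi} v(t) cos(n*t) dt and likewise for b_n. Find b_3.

b_3 = 1/pi ∫_{-pi}^{pi} v(t) sin(3*t) dt.
Integrating by parts twice (tabular method), an antiderivative of (-t**2 - 4*t - 4) sin(3*t) is t**2*cos(3*t)/3 - 2*t*sin(3*t)/9 + 4*t*cos(3*t)/3 - 4*sin(3*t)/9 + 34*cos(3*t)/27; evaluating from -pi to pi: ∫_{-pi}^{pi} (-t**2 - 4*t - 4) sin(3*t) dt = (-4*pi/3 - pi**2/3 - 34/27) - (-pi**2/3 - 34/27 + 4*pi/3) = -8*pi/3.
Hence b_3 = (1/pi)·(-8*pi/3) = -8/3.

-8/3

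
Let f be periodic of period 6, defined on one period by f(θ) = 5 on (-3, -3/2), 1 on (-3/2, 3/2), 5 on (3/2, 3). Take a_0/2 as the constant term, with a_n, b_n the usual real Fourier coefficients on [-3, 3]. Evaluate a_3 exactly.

8/(3*pi)

a_3 = 1/3 ∫_{-3}^{3} f(θ) cos(pi*θ) dθ.
f is even and cos(pi*θ) is even, so the integrand is even and a_3 = 2/3 ∫_0^{3} f(θ) cos(pi*θ) dθ.
Split the integral at the breakpoints.
Directly, an antiderivative of (1) cos(pi*θ) is sin(pi*θ)/pi; evaluating from 0 to 3/2: ∫_{0}^{3/2} (1) cos(pi*θ) dθ = (-1/pi) - (0) = -1/pi.
Directly, an antiderivative of (5) cos(pi*θ) is 5*sin(pi*θ)/pi; evaluating from 3/2 to 3: ∫_{3/2}^{3} (5) cos(pi*θ) dθ = (0) - (-5/pi) = 5/pi.
Summing the pieces and multiplying by (2/3) gives a_3 = 8/(3*pi).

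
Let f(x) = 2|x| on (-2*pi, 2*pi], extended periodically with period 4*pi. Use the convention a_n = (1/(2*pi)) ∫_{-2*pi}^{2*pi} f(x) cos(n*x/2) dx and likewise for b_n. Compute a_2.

0

a_2 = (1/(2*pi)) ∫_{-2*pi}^{2*pi} f(x) cos(x) dx.
f is even and cos(x) is even, so the integrand is even and a_2 = 1/pi ∫_0^{2*pi} f(x) cos(x) dx.
Integrating by parts (boundary term plus one more integral), an antiderivative of (2*x) cos(x) is 2*x*sin(x) + 2*cos(x); evaluating from 0 to 2*pi: ∫_{0}^{2*pi} (2*x) cos(x) dx = (2) - (2) = 0.
Hence a_2 = (1/pi)·(0) = 0.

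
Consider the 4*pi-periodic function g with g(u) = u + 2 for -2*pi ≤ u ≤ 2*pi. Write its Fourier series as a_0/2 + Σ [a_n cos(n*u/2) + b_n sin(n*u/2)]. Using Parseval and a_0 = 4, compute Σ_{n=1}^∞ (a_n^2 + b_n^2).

8*pi**2/3

Parseval: a_0^2/2 + Σ_{n≥1} (a_n^2+b_n^2) = (1/(2*pi)) ∫_{-2*pi}^{2*pi} g(u)^2 du = 8 + 8*pi**2/3.
Subtract a_0^2/2 = 8: Σ (a_n^2+b_n^2) = 8*pi**2/3.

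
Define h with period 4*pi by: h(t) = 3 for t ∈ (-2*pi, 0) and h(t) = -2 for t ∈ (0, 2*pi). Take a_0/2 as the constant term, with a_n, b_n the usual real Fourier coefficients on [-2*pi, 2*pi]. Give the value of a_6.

0

a_6 = (1/(2*pi)) ∫_{-2*pi}^{2*pi} h(t) cos(3*t) dt.
Split the integral at the breakpoints.
Directly, an antiderivative of (3) cos(3*t) is sin(3*t); evaluating from -2*pi to 0: ∫_{-2*pi}^{0} (3) cos(3*t) dt = (0) - (0) = 0.
Directly, an antiderivative of (-2) cos(3*t) is -2*sin(3*t)/3; evaluating from 0 to 2*pi: ∫_{0}^{2*pi} (-2) cos(3*t) dt = (0) - (0) = 0.
Summing the pieces and multiplying by (1/(2*pi)) gives a_6 = 0.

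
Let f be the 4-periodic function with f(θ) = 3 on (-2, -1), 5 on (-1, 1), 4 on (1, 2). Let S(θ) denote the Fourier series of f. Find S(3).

θ = 3 differs from θ = -1 by 1 full period(s), and the series is 4-periodic.
At θ = -1 the one-sided limits are f(-1^-) = 3 and f(-1^+) = 5.
By Dirichlet's theorem the series converges to their average, [(3) + (5)]/2 = 4.

4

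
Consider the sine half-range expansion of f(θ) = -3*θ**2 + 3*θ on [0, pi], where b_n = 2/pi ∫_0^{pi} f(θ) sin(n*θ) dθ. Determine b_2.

-3 + 3*pi

b_2 = 2/pi ∫_0^{pi} (-3*θ**2 + 3*θ) sin(2*θ) dθ.
Integrating by parts twice (tabular method), an antiderivative of (-3*θ**2 + 3*θ) sin(2*θ) is 3*θ**2*cos(2*θ)/2 - 3*θ*sin(2*θ)/2 - 3*θ*cos(2*θ)/2 + 3*sin(2*θ)/4 - 3*cos(2*θ)/4; evaluating from 0 to pi: ∫_{0}^{pi} (-3*θ**2 + 3*θ) sin(2*θ) dθ = (-3*pi/2 - 3/4 + 3*pi**2/2) - (-3/4) = 3*pi*(-1 + pi)/2.
Hence b_2 = (2/pi)·(3*pi*(-1 + pi)/2) = -3 + 3*pi.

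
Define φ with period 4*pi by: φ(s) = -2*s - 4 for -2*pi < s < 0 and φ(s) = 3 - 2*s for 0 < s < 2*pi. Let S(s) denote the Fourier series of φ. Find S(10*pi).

s = 10*pi differs from s = 2*pi by 2 full period(s), and the series is 4*pi-periodic.
At s = 2*pi the one-sided limits are φ(2*pi^-) = 3 - 4*pi and φ(2*pi^+) = -4 + 4*pi.
By Dirichlet's theorem the series converges to their average, [(3 - 4*pi) + (-4 + 4*pi)]/2 = -1/2.

-1/2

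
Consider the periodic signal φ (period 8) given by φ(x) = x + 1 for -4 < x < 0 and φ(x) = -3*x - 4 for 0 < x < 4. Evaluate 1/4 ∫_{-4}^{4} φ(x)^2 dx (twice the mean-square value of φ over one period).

343/3

1/4 ∫_{-4}^{4} φ(x)^2 dx = 1/4 · (1372/3) = 343/3.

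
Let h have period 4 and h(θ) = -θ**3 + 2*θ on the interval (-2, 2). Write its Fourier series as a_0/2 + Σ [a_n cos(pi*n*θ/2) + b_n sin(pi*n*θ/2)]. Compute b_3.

b_3 = 1/2 ∫_{-2}^{2} h(θ) sin(3*pi*θ/2) dθ.
h is odd and sin(3*pi*θ/2) is odd, so the integrand is even and b_3 = ∫_0^{2} h(θ) sin(3*pi*θ/2) dθ.
Integrating by parts three times (tabular method), an antiderivative of (-θ**3 + 2*θ) sin(3*pi*θ/2) is 2*θ**3*cos(3*pi*θ/2)/(3*pi) - 4*θ**2*sin(3*pi*θ/2)/(3*pi**2) - 4*θ*cos(3*pi*θ/2)/(3*pi) - 16*θ*cos(3*pi*θ/2)/(9*pi**3) + 32*sin(3*pi*θ/2)/(27*pi**4) + 8*sin(3*pi*θ/2)/(9*pi**2); evaluating from 0 to 2: ∫_{0}^{2} (-θ**3 + 2*θ) sin(3*pi*θ/2) dθ = (8*(4 - 3*pi**2)/(9*pi**3)) - (0) = 8*(4 - 3*pi**2)/(9*pi**3).
Hence b_3 = 8*(4 - 3*pi**2)/(9*pi**3).

8*(4 - 3*pi**2)/(9*pi**3)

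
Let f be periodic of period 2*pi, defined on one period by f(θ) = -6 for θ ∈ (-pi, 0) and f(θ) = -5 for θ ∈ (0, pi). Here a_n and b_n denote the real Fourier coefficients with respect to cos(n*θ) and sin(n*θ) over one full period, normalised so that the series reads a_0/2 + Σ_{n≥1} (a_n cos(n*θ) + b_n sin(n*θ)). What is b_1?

2/pi

b_1 = 1/pi ∫_{-pi}^{pi} f(θ) sin(θ) dθ.
Split the integral at the breakpoints.
Directly, an antiderivative of (-6) sin(θ) is 6*cos(θ); evaluating from -pi to 0: ∫_{-pi}^{0} (-6) sin(θ) dθ = (6) - (-6) = 12.
Directly, an antiderivative of (-5) sin(θ) is 5*cos(θ); evaluating from 0 to pi: ∫_{0}^{pi} (-5) sin(θ) dθ = (-5) - (5) = -10.
Summing the pieces and multiplying by (1/pi) gives b_1 = 2/pi.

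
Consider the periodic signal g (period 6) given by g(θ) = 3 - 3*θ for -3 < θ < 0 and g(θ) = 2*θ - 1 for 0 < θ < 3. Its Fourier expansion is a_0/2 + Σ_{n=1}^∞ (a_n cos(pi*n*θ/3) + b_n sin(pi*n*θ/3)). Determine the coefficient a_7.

a_7 = 1/3 ∫_{-3}^{3} g(θ) cos(7*pi*θ/3) dθ.
Split the integral at the breakpoints.
Integrating by parts (boundary term plus one more integral), an antiderivative of (3 - 3*θ) cos(7*pi*θ/3) is -9*θ*sin(7*pi*θ/3)/(7*pi) + 9*sin(7*pi*θ/3)/(7*pi) - 27*cos(7*pi*θ/3)/(49*pi**2); evaluating from -3 to 0: ∫_{-3}^{0} (3 - 3*θ) cos(7*pi*θ/3) dθ = (-27/(49*pi**2)) - (27/(49*pi**2)) = -54/(49*pi**2).
Integrating by parts (boundary term plus one more integral), an antiderivative of (2*θ - 1) cos(7*pi*θ/3) is 6*θ*sin(7*pi*θ/3)/(7*pi) - 3*sin(7*pi*θ/3)/(7*pi) + 18*cos(7*pi*θ/3)/(49*pi**2); evaluating from 0 to 3: ∫_{0}^{3} (2*θ - 1) cos(7*pi*θ/3) dθ = (-18/(49*pi**2)) - (18/(49*pi**2)) = -36/(49*pi**2).
Summing the pieces and multiplying by (1/3) gives a_7 = -30/(49*pi**2).

-30/(49*pi**2)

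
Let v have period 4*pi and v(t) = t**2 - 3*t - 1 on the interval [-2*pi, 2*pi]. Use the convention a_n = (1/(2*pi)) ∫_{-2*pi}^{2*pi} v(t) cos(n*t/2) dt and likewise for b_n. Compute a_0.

-2 + 8*pi**2/3

a_0 = (1/(2*pi)) ∫_{-2*pi}^{2*pi} v(t) dt = (1/(2*pi)) · (-4*pi + 16*pi**3/3) = -2 + 8*pi**2/3.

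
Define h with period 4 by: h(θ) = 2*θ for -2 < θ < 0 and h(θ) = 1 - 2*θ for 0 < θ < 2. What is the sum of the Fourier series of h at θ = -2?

-7/2

At θ = -2 the one-sided limits are h(-2^-) = -3 and h(-2^+) = -4.
By Dirichlet's theorem the series converges to their average, [(-3) + (-4)]/2 = -7/2.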